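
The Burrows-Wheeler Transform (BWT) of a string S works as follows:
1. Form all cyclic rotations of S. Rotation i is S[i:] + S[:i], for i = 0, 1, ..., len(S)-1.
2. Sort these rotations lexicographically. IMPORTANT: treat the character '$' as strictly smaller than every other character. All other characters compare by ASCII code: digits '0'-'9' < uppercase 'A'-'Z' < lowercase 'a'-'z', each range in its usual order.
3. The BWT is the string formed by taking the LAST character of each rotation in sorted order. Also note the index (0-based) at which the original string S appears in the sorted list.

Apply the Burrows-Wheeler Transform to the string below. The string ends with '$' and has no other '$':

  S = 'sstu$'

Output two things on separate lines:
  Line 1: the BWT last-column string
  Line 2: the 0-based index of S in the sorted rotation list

Answer: u$sst
1

Derivation:
All 5 rotations (rotation i = S[i:]+S[:i]):
  rot[0] = sstu$
  rot[1] = stu$s
  rot[2] = tu$ss
  rot[3] = u$sst
  rot[4] = $sstu
Sorted (with $ < everything):
  sorted[0] = $sstu  (last char: 'u')
  sorted[1] = sstu$  (last char: '$')
  sorted[2] = stu$s  (last char: 's')
  sorted[3] = tu$ss  (last char: 's')
  sorted[4] = u$sst  (last char: 't')
Last column: u$sst
Original string S is at sorted index 1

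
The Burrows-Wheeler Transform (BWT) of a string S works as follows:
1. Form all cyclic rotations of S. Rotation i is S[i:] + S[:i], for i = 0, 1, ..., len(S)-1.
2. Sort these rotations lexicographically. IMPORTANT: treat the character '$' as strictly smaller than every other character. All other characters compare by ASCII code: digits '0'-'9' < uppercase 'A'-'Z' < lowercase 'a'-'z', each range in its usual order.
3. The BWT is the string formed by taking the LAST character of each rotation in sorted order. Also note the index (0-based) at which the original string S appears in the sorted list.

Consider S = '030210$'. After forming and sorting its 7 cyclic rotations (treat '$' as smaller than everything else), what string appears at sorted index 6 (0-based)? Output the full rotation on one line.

Answer: 30210$0

Derivation:
All 7 rotations (rotation i = S[i:]+S[:i]):
  rot[0] = 030210$
  rot[1] = 30210$0
  rot[2] = 0210$03
  rot[3] = 210$030
  rot[4] = 10$0302
  rot[5] = 0$03021
  rot[6] = $030210
Sorted (with $ < everything):
  sorted[0] = $030210
  sorted[1] = 0$03021
  sorted[2] = 0210$03
  sorted[3] = 030210$
  sorted[4] = 10$0302
  sorted[5] = 210$030
  sorted[6] = 30210$0
sorted[6] = 30210$0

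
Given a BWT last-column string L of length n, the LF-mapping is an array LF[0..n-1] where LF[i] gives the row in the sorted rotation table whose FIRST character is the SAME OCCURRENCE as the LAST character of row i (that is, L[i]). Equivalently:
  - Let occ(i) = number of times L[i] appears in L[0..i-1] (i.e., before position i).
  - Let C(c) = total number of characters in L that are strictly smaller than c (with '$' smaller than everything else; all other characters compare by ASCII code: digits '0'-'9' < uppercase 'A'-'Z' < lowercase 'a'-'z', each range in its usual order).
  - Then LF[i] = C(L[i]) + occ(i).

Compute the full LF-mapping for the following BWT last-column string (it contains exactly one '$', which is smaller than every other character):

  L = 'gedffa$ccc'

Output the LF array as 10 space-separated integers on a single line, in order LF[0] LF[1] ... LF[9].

Char counts: '$':1, 'a':1, 'c':3, 'd':1, 'e':1, 'f':2, 'g':1
C (first-col start): C('$')=0, C('a')=1, C('c')=2, C('d')=5, C('e')=6, C('f')=7, C('g')=9
L[0]='g': occ=0, LF[0]=C('g')+0=9+0=9
L[1]='e': occ=0, LF[1]=C('e')+0=6+0=6
L[2]='d': occ=0, LF[2]=C('d')+0=5+0=5
L[3]='f': occ=0, LF[3]=C('f')+0=7+0=7
L[4]='f': occ=1, LF[4]=C('f')+1=7+1=8
L[5]='a': occ=0, LF[5]=C('a')+0=1+0=1
L[6]='$': occ=0, LF[6]=C('$')+0=0+0=0
L[7]='c': occ=0, LF[7]=C('c')+0=2+0=2
L[8]='c': occ=1, LF[8]=C('c')+1=2+1=3
L[9]='c': occ=2, LF[9]=C('c')+2=2+2=4

Answer: 9 6 5 7 8 1 0 2 3 4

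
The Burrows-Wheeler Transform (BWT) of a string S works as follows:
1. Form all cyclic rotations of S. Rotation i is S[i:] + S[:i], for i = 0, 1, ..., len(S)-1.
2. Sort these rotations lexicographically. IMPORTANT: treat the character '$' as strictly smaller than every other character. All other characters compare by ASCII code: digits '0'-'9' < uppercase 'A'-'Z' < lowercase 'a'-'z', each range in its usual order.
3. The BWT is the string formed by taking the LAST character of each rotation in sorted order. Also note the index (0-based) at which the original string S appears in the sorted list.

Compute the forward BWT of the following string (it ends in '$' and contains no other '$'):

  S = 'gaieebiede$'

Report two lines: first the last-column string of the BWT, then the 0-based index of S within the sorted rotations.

All 11 rotations (rotation i = S[i:]+S[:i]):
  rot[0] = gaieebiede$
  rot[1] = aieebiede$g
  rot[2] = ieebiede$ga
  rot[3] = eebiede$gai
  rot[4] = ebiede$gaie
  rot[5] = biede$gaiee
  rot[6] = iede$gaieeb
  rot[7] = ede$gaieebi
  rot[8] = de$gaieebie
  rot[9] = e$gaieebied
  rot[10] = $gaieebiede
Sorted (with $ < everything):
  sorted[0] = $gaieebiede  (last char: 'e')
  sorted[1] = aieebiede$g  (last char: 'g')
  sorted[2] = biede$gaiee  (last char: 'e')
  sorted[3] = de$gaieebie  (last char: 'e')
  sorted[4] = e$gaieebied  (last char: 'd')
  sorted[5] = ebiede$gaie  (last char: 'e')
  sorted[6] = ede$gaieebi  (last char: 'i')
  sorted[7] = eebiede$gai  (last char: 'i')
  sorted[8] = gaieebiede$  (last char: '$')
  sorted[9] = iede$gaieeb  (last char: 'b')
  sorted[10] = ieebiede$ga  (last char: 'a')
Last column: egeedeii$ba
Original string S is at sorted index 8

Answer: egeedeii$ba
8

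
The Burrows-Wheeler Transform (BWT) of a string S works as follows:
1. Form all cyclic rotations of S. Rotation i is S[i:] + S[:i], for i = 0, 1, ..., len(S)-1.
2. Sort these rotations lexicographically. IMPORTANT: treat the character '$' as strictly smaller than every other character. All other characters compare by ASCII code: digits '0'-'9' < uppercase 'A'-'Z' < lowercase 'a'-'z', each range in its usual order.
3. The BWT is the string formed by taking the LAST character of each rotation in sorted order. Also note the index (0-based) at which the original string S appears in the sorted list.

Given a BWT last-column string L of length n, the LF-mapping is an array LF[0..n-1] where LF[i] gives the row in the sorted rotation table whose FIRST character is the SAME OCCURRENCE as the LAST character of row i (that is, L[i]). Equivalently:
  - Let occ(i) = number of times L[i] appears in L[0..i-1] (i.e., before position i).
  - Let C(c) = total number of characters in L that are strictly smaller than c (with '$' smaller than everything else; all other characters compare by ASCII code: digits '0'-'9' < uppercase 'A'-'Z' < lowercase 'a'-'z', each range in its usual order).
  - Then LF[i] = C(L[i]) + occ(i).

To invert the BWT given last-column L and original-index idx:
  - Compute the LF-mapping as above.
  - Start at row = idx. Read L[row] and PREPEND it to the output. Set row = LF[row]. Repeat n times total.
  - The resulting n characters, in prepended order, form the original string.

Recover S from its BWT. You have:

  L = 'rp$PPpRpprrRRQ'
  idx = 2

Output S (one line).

Answer: PRRrppPQrppRr$

Derivation:
LF mapping: 11 7 0 1 2 8 4 9 10 12 13 5 6 3
Walk LF starting at row 2, prepending L[row]:
  step 1: row=2, L[2]='$', prepend. Next row=LF[2]=0
  step 2: row=0, L[0]='r', prepend. Next row=LF[0]=11
  step 3: row=11, L[11]='R', prepend. Next row=LF[11]=5
  step 4: row=5, L[5]='p', prepend. Next row=LF[5]=8
  step 5: row=8, L[8]='p', prepend. Next row=LF[8]=10
  step 6: row=10, L[10]='r', prepend. Next row=LF[10]=13
  step 7: row=13, L[13]='Q', prepend. Next row=LF[13]=3
  step 8: row=3, L[3]='P', prepend. Next row=LF[3]=1
  step 9: row=1, L[1]='p', prepend. Next row=LF[1]=7
  step 10: row=7, L[7]='p', prepend. Next row=LF[7]=9
  step 11: row=9, L[9]='r', prepend. Next row=LF[9]=12
  step 12: row=12, L[12]='R', prepend. Next row=LF[12]=6
  step 13: row=6, L[6]='R', prepend. Next row=LF[6]=4
  step 14: row=4, L[4]='P', prepend. Next row=LF[4]=2
Reversed output: PRRrppPQrppRr$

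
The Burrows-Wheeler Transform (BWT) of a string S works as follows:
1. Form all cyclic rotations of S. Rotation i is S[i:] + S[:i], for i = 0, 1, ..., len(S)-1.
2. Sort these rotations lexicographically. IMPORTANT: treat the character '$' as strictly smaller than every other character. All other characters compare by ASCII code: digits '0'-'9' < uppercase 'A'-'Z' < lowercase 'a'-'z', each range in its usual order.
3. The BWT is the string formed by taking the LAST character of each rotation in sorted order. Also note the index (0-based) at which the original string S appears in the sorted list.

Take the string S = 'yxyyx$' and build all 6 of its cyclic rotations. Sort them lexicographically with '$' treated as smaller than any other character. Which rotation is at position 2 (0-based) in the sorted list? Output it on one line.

Answer: xyyx$y

Derivation:
All 6 rotations (rotation i = S[i:]+S[:i]):
  rot[0] = yxyyx$
  rot[1] = xyyx$y
  rot[2] = yyx$yx
  rot[3] = yx$yxy
  rot[4] = x$yxyy
  rot[5] = $yxyyx
Sorted (with $ < everything):
  sorted[0] = $yxyyx
  sorted[1] = x$yxyy
  sorted[2] = xyyx$y
  sorted[3] = yx$yxy
  sorted[4] = yxyyx$
  sorted[5] = yyx$yx
sorted[2] = xyyx$y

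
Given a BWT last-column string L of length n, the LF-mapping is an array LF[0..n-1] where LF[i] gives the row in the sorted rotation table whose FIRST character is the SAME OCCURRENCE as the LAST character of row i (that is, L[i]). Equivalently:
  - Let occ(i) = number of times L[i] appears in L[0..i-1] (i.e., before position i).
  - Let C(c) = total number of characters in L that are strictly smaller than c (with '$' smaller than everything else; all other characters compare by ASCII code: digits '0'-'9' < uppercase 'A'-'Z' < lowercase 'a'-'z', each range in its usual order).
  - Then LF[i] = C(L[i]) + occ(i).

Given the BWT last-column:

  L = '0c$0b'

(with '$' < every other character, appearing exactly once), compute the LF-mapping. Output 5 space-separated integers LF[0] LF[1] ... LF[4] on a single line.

Char counts: '$':1, '0':2, 'b':1, 'c':1
C (first-col start): C('$')=0, C('0')=1, C('b')=3, C('c')=4
L[0]='0': occ=0, LF[0]=C('0')+0=1+0=1
L[1]='c': occ=0, LF[1]=C('c')+0=4+0=4
L[2]='$': occ=0, LF[2]=C('$')+0=0+0=0
L[3]='0': occ=1, LF[3]=C('0')+1=1+1=2
L[4]='b': occ=0, LF[4]=C('b')+0=3+0=3

Answer: 1 4 0 2 3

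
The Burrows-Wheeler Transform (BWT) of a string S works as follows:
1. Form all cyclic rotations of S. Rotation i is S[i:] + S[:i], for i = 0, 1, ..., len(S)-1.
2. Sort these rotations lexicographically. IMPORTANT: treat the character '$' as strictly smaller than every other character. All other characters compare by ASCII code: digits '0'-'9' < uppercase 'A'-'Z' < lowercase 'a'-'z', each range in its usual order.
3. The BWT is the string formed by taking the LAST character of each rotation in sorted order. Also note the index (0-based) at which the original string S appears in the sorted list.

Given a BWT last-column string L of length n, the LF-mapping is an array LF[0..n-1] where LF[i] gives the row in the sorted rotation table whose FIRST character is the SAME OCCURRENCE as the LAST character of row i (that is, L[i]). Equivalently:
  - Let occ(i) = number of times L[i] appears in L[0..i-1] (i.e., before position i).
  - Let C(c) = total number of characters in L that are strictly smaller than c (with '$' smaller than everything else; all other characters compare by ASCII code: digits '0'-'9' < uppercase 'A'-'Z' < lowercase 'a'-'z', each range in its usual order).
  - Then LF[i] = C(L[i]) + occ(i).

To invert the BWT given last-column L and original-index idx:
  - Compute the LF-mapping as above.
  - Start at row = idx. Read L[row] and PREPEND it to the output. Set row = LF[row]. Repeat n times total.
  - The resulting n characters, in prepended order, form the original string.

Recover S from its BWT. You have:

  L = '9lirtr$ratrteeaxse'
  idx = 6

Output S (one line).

LF mapping: 1 8 7 9 14 10 0 11 2 15 12 16 4 5 3 17 13 6
Walk LF starting at row 6, prepending L[row]:
  step 1: row=6, L[6]='$', prepend. Next row=LF[6]=0
  step 2: row=0, L[0]='9', prepend. Next row=LF[0]=1
  step 3: row=1, L[1]='l', prepend. Next row=LF[1]=8
  step 4: row=8, L[8]='a', prepend. Next row=LF[8]=2
  step 5: row=2, L[2]='i', prepend. Next row=LF[2]=7
  step 6: row=7, L[7]='r', prepend. Next row=LF[7]=11
  step 7: row=11, L[11]='t', prepend. Next row=LF[11]=16
  step 8: row=16, L[16]='s', prepend. Next row=LF[16]=13
  step 9: row=13, L[13]='e', prepend. Next row=LF[13]=5
  step 10: row=5, L[5]='r', prepend. Next row=LF[5]=10
  step 11: row=10, L[10]='r', prepend. Next row=LF[10]=12
  step 12: row=12, L[12]='e', prepend. Next row=LF[12]=4
  step 13: row=4, L[4]='t', prepend. Next row=LF[4]=14
  step 14: row=14, L[14]='a', prepend. Next row=LF[14]=3
  step 15: row=3, L[3]='r', prepend. Next row=LF[3]=9
  step 16: row=9, L[9]='t', prepend. Next row=LF[9]=15
  step 17: row=15, L[15]='x', prepend. Next row=LF[15]=17
  step 18: row=17, L[17]='e', prepend. Next row=LF[17]=6
Reversed output: extraterrestrial9$

Answer: extraterrestrial9$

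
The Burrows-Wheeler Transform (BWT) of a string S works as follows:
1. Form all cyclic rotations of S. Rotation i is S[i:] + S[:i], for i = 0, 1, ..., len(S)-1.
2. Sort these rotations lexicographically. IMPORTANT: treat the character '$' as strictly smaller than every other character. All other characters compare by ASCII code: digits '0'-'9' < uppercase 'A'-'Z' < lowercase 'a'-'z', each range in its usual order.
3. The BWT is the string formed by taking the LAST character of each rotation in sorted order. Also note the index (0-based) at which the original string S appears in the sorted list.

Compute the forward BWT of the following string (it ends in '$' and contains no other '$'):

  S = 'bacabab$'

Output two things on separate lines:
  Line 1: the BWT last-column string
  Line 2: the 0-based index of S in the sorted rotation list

Answer: bbcbaa$a
6

Derivation:
All 8 rotations (rotation i = S[i:]+S[:i]):
  rot[0] = bacabab$
  rot[1] = acabab$b
  rot[2] = cabab$ba
  rot[3] = abab$bac
  rot[4] = bab$baca
  rot[5] = ab$bacab
  rot[6] = b$bacaba
  rot[7] = $bacabab
Sorted (with $ < everything):
  sorted[0] = $bacabab  (last char: 'b')
  sorted[1] = ab$bacab  (last char: 'b')
  sorted[2] = abab$bac  (last char: 'c')
  sorted[3] = acabab$b  (last char: 'b')
  sorted[4] = b$bacaba  (last char: 'a')
  sorted[5] = bab$baca  (last char: 'a')
  sorted[6] = bacabab$  (last char: '$')
  sorted[7] = cabab$ba  (last char: 'a')
Last column: bbcbaa$a
Original string S is at sorted index 6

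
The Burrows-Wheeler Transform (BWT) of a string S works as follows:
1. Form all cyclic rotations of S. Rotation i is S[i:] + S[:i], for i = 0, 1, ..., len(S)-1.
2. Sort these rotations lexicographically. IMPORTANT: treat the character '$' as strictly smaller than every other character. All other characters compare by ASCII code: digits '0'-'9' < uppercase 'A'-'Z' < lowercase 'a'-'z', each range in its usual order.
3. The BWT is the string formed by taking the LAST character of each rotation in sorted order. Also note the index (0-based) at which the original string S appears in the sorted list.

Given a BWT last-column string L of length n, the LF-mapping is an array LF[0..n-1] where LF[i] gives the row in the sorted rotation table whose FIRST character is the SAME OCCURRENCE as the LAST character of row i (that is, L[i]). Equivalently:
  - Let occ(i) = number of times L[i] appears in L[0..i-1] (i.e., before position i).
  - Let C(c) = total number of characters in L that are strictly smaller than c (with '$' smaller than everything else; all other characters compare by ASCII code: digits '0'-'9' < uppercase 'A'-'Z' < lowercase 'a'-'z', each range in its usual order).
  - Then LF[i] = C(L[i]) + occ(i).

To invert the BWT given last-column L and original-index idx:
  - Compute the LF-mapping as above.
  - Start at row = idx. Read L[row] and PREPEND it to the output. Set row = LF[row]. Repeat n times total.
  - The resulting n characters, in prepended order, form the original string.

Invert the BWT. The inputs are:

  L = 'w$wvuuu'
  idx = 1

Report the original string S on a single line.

Answer: uvuwuw$

Derivation:
LF mapping: 5 0 6 4 1 2 3
Walk LF starting at row 1, prepending L[row]:
  step 1: row=1, L[1]='$', prepend. Next row=LF[1]=0
  step 2: row=0, L[0]='w', prepend. Next row=LF[0]=5
  step 3: row=5, L[5]='u', prepend. Next row=LF[5]=2
  step 4: row=2, L[2]='w', prepend. Next row=LF[2]=6
  step 5: row=6, L[6]='u', prepend. Next row=LF[6]=3
  step 6: row=3, L[3]='v', prepend. Next row=LF[3]=4
  step 7: row=4, L[4]='u', prepend. Next row=LF[4]=1
Reversed output: uvuwuw$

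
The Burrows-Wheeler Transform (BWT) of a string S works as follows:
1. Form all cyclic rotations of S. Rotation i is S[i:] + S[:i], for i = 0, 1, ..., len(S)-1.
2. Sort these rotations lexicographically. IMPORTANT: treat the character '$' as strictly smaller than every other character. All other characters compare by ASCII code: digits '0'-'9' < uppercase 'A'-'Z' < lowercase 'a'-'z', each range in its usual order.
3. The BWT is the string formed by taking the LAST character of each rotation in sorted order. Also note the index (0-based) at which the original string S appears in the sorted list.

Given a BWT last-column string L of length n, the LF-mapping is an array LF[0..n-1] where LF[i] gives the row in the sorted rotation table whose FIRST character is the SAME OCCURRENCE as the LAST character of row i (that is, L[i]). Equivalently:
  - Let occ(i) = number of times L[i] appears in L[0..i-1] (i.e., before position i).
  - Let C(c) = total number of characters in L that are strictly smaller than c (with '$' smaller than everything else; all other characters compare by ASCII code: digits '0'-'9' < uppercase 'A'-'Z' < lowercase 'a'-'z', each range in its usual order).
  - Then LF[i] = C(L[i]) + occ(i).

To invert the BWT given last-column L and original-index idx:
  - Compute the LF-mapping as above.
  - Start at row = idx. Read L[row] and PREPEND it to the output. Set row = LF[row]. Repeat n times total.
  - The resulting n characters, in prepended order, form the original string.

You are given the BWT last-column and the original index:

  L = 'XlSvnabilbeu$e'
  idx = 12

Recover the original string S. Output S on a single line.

Answer: unbelievablSX$

Derivation:
LF mapping: 2 9 1 13 11 3 4 8 10 5 6 12 0 7
Walk LF starting at row 12, prepending L[row]:
  step 1: row=12, L[12]='$', prepend. Next row=LF[12]=0
  step 2: row=0, L[0]='X', prepend. Next row=LF[0]=2
  step 3: row=2, L[2]='S', prepend. Next row=LF[2]=1
  step 4: row=1, L[1]='l', prepend. Next row=LF[1]=9
  step 5: row=9, L[9]='b', prepend. Next row=LF[9]=5
  step 6: row=5, L[5]='a', prepend. Next row=LF[5]=3
  step 7: row=3, L[3]='v', prepend. Next row=LF[3]=13
  step 8: row=13, L[13]='e', prepend. Next row=LF[13]=7
  step 9: row=7, L[7]='i', prepend. Next row=LF[7]=8
  step 10: row=8, L[8]='l', prepend. Next row=LF[8]=10
  step 11: row=10, L[10]='e', prepend. Next row=LF[10]=6
  step 12: row=6, L[6]='b', prepend. Next row=LF[6]=4
  step 13: row=4, L[4]='n', prepend. Next row=LF[4]=11
  step 14: row=11, L[11]='u', prepend. Next row=LF[11]=12
Reversed output: unbelievablSX$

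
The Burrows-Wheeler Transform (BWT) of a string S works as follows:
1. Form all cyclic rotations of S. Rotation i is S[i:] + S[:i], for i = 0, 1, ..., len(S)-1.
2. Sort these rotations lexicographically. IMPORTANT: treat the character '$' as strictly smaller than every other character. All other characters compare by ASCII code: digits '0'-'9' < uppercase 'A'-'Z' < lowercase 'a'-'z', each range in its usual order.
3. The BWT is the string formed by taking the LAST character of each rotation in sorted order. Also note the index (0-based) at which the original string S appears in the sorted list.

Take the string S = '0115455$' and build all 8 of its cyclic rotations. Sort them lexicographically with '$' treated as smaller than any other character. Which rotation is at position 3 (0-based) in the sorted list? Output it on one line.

All 8 rotations (rotation i = S[i:]+S[:i]):
  rot[0] = 0115455$
  rot[1] = 115455$0
  rot[2] = 15455$01
  rot[3] = 5455$011
  rot[4] = 455$0115
  rot[5] = 55$01154
  rot[6] = 5$011545
  rot[7] = $0115455
Sorted (with $ < everything):
  sorted[0] = $0115455
  sorted[1] = 0115455$
  sorted[2] = 115455$0
  sorted[3] = 15455$01
  sorted[4] = 455$0115
  sorted[5] = 5$011545
  sorted[6] = 5455$011
  sorted[7] = 55$01154
sorted[3] = 15455$01

Answer: 15455$01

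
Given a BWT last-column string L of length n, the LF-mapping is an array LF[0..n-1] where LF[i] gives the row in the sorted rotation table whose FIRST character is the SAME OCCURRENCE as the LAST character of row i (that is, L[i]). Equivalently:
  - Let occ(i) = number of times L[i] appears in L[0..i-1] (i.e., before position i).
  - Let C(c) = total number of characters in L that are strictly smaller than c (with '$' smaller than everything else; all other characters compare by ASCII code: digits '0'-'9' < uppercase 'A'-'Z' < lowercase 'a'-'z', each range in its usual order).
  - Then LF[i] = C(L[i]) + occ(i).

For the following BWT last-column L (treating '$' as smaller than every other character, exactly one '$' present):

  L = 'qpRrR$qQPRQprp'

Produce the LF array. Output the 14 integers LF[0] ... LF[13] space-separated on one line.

Answer: 10 7 4 12 5 0 11 2 1 6 3 8 13 9

Derivation:
Char counts: '$':1, 'P':1, 'Q':2, 'R':3, 'p':3, 'q':2, 'r':2
C (first-col start): C('$')=0, C('P')=1, C('Q')=2, C('R')=4, C('p')=7, C('q')=10, C('r')=12
L[0]='q': occ=0, LF[0]=C('q')+0=10+0=10
L[1]='p': occ=0, LF[1]=C('p')+0=7+0=7
L[2]='R': occ=0, LF[2]=C('R')+0=4+0=4
L[3]='r': occ=0, LF[3]=C('r')+0=12+0=12
L[4]='R': occ=1, LF[4]=C('R')+1=4+1=5
L[5]='$': occ=0, LF[5]=C('$')+0=0+0=0
L[6]='q': occ=1, LF[6]=C('q')+1=10+1=11
L[7]='Q': occ=0, LF[7]=C('Q')+0=2+0=2
L[8]='P': occ=0, LF[8]=C('P')+0=1+0=1
L[9]='R': occ=2, LF[9]=C('R')+2=4+2=6
L[10]='Q': occ=1, LF[10]=C('Q')+1=2+1=3
L[11]='p': occ=1, LF[11]=C('p')+1=7+1=8
L[12]='r': occ=1, LF[12]=C('r')+1=12+1=13
L[13]='p': occ=2, LF[13]=C('p')+2=7+2=9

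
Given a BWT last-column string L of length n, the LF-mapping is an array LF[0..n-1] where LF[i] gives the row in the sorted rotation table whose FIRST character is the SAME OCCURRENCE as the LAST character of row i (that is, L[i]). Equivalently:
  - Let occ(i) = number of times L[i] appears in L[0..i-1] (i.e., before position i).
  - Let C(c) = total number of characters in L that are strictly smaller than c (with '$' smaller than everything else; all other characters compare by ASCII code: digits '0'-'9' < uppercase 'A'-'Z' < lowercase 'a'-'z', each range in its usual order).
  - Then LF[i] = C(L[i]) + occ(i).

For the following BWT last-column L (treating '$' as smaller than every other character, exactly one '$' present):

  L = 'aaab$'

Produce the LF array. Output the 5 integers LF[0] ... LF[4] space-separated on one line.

Char counts: '$':1, 'a':3, 'b':1
C (first-col start): C('$')=0, C('a')=1, C('b')=4
L[0]='a': occ=0, LF[0]=C('a')+0=1+0=1
L[1]='a': occ=1, LF[1]=C('a')+1=1+1=2
L[2]='a': occ=2, LF[2]=C('a')+2=1+2=3
L[3]='b': occ=0, LF[3]=C('b')+0=4+0=4
L[4]='$': occ=0, LF[4]=C('$')+0=0+0=0

Answer: 1 2 3 4 0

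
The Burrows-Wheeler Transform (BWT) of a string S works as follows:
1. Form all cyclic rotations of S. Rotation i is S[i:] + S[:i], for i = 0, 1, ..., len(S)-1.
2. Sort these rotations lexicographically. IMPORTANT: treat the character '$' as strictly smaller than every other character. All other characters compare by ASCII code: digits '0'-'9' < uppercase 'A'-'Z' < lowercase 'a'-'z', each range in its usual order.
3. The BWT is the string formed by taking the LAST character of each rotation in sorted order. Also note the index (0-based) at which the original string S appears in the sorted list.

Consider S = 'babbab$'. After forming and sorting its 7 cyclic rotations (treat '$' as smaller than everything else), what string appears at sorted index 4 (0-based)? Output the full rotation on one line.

Answer: bab$bab

Derivation:
All 7 rotations (rotation i = S[i:]+S[:i]):
  rot[0] = babbab$
  rot[1] = abbab$b
  rot[2] = bbab$ba
  rot[3] = bab$bab
  rot[4] = ab$babb
  rot[5] = b$babba
  rot[6] = $babbab
Sorted (with $ < everything):
  sorted[0] = $babbab
  sorted[1] = ab$babb
  sorted[2] = abbab$b
  sorted[3] = b$babba
  sorted[4] = bab$bab
  sorted[5] = babbab$
  sorted[6] = bbab$ba
sorted[4] = bab$bab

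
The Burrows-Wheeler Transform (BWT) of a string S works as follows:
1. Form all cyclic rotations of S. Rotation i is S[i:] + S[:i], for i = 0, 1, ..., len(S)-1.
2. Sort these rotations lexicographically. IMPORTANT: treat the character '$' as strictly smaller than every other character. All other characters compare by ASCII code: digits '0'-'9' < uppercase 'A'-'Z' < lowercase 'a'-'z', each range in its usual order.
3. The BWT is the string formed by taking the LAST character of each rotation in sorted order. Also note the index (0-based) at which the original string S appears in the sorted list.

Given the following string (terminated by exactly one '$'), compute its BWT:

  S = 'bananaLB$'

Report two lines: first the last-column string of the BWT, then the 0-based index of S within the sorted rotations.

Answer: BLannb$aa
6

Derivation:
All 9 rotations (rotation i = S[i:]+S[:i]):
  rot[0] = bananaLB$
  rot[1] = ananaLB$b
  rot[2] = nanaLB$ba
  rot[3] = anaLB$ban
  rot[4] = naLB$bana
  rot[5] = aLB$banan
  rot[6] = LB$banana
  rot[7] = B$bananaL
  rot[8] = $bananaLB
Sorted (with $ < everything):
  sorted[0] = $bananaLB  (last char: 'B')
  sorted[1] = B$bananaL  (last char: 'L')
  sorted[2] = LB$banana  (last char: 'a')
  sorted[3] = aLB$banan  (last char: 'n')
  sorted[4] = anaLB$ban  (last char: 'n')
  sorted[5] = ananaLB$b  (last char: 'b')
  sorted[6] = bananaLB$  (last char: '$')
  sorted[7] = naLB$bana  (last char: 'a')
  sorted[8] = nanaLB$ba  (last char: 'a')
Last column: BLannb$aa
Original string S is at sorted index 6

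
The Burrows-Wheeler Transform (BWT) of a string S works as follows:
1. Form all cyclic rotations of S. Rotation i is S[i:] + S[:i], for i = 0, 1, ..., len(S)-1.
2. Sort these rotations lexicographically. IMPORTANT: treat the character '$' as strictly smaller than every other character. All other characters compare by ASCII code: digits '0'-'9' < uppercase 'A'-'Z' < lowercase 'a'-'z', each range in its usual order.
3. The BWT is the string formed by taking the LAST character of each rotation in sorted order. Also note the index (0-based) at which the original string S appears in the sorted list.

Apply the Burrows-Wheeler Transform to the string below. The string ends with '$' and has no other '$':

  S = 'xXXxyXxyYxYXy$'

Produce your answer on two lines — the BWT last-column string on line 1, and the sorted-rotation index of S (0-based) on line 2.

All 14 rotations (rotation i = S[i:]+S[:i]):
  rot[0] = xXXxyXxyYxYXy$
  rot[1] = XXxyXxyYxYXy$x
  rot[2] = XxyXxyYxYXy$xX
  rot[3] = xyXxyYxYXy$xXX
  rot[4] = yXxyYxYXy$xXXx
  rot[5] = XxyYxYXy$xXXxy
  rot[6] = xyYxYXy$xXXxyX
  rot[7] = yYxYXy$xXXxyXx
  rot[8] = YxYXy$xXXxyXxy
  rot[9] = xYXy$xXXxyXxyY
  rot[10] = YXy$xXXxyXxyYx
  rot[11] = Xy$xXXxyXxyYxY
  rot[12] = y$xXXxyXxyYxYX
  rot[13] = $xXXxyXxyYxYXy
Sorted (with $ < everything):
  sorted[0] = $xXXxyXxyYxYXy  (last char: 'y')
  sorted[1] = XXxyXxyYxYXy$x  (last char: 'x')
  sorted[2] = XxyXxyYxYXy$xX  (last char: 'X')
  sorted[3] = XxyYxYXy$xXXxy  (last char: 'y')
  sorted[4] = Xy$xXXxyXxyYxY  (last char: 'Y')
  sorted[5] = YXy$xXXxyXxyYx  (last char: 'x')
  sorted[6] = YxYXy$xXXxyXxy  (last char: 'y')
  sorted[7] = xXXxyXxyYxYXy$  (last char: '$')
  sorted[8] = xYXy$xXXxyXxyY  (last char: 'Y')
  sorted[9] = xyXxyYxYXy$xXX  (last char: 'X')
  sorted[10] = xyYxYXy$xXXxyX  (last char: 'X')
  sorted[11] = y$xXXxyXxyYxYX  (last char: 'X')
  sorted[12] = yXxyYxYXy$xXXx  (last char: 'x')
  sorted[13] = yYxYXy$xXXxyXx  (last char: 'x')
Last column: yxXyYxy$YXXXxx
Original string S is at sorted index 7

Answer: yxXyYxy$YXXXxx
7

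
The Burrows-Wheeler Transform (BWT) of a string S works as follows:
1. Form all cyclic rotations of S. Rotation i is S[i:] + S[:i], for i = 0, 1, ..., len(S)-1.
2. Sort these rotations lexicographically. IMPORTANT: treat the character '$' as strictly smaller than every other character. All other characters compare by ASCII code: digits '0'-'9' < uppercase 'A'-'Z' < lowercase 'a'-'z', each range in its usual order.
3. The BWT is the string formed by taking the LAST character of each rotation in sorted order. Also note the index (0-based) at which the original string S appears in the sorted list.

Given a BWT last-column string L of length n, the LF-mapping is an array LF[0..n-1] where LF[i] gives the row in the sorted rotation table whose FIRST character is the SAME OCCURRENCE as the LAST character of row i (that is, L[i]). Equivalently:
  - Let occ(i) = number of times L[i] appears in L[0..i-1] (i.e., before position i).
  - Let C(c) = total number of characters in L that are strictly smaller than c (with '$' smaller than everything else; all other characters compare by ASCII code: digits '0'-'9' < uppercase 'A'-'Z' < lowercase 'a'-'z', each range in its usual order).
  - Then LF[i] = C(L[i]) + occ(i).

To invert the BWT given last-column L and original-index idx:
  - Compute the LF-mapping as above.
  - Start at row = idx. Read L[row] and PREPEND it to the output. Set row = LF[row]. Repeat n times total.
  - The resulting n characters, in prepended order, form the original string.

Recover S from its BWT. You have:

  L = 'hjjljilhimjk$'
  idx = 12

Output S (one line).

LF mapping: 1 5 6 10 7 3 11 2 4 12 8 9 0
Walk LF starting at row 12, prepending L[row]:
  step 1: row=12, L[12]='$', prepend. Next row=LF[12]=0
  step 2: row=0, L[0]='h', prepend. Next row=LF[0]=1
  step 3: row=1, L[1]='j', prepend. Next row=LF[1]=5
  step 4: row=5, L[5]='i', prepend. Next row=LF[5]=3
  step 5: row=3, L[3]='l', prepend. Next row=LF[3]=10
  step 6: row=10, L[10]='j', prepend. Next row=LF[10]=8
  step 7: row=8, L[8]='i', prepend. Next row=LF[8]=4
  step 8: row=4, L[4]='j', prepend. Next row=LF[4]=7
  step 9: row=7, L[7]='h', prepend. Next row=LF[7]=2
  step 10: row=2, L[2]='j', prepend. Next row=LF[2]=6
  step 11: row=6, L[6]='l', prepend. Next row=LF[6]=11
  step 12: row=11, L[11]='k', prepend. Next row=LF[11]=9
  step 13: row=9, L[9]='m', prepend. Next row=LF[9]=12
Reversed output: mkljhjijlijh$

Answer: mkljhjijlijh$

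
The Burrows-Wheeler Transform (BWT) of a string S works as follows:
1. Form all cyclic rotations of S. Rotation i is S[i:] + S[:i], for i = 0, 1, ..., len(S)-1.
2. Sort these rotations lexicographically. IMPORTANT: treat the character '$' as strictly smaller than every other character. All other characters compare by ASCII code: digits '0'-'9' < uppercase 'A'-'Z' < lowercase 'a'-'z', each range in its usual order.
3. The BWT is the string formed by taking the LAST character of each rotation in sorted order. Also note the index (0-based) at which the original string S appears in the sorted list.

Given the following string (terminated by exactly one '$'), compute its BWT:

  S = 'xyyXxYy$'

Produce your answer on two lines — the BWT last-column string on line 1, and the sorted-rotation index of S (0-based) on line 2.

Answer: yyxX$Yyx
4

Derivation:
All 8 rotations (rotation i = S[i:]+S[:i]):
  rot[0] = xyyXxYy$
  rot[1] = yyXxYy$x
  rot[2] = yXxYy$xy
  rot[3] = XxYy$xyy
  rot[4] = xYy$xyyX
  rot[5] = Yy$xyyXx
  rot[6] = y$xyyXxY
  rot[7] = $xyyXxYy
Sorted (with $ < everything):
  sorted[0] = $xyyXxYy  (last char: 'y')
  sorted[1] = XxYy$xyy  (last char: 'y')
  sorted[2] = Yy$xyyXx  (last char: 'x')
  sorted[3] = xYy$xyyX  (last char: 'X')
  sorted[4] = xyyXxYy$  (last char: '$')
  sorted[5] = y$xyyXxY  (last char: 'Y')
  sorted[6] = yXxYy$xy  (last char: 'y')
  sorted[7] = yyXxYy$x  (last char: 'x')
Last column: yyxX$Yyx
Original string S is at sorted index 4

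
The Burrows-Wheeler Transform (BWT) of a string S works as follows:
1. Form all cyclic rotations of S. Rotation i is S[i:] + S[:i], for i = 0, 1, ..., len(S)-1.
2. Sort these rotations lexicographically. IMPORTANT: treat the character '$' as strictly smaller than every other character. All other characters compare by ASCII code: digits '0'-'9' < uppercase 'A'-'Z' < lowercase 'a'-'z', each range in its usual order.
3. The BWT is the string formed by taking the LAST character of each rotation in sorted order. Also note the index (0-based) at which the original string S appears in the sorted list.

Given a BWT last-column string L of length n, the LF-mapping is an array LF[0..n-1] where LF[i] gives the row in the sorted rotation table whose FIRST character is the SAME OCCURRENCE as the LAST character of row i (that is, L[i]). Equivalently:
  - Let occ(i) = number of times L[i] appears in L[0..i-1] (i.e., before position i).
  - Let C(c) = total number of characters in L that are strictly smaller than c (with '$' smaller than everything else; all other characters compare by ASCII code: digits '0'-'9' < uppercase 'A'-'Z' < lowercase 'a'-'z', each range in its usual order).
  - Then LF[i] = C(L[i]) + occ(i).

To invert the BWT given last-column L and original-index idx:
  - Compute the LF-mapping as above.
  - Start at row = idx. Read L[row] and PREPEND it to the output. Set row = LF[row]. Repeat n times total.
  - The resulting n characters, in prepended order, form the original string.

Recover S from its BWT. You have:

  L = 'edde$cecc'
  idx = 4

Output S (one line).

Answer: dcdcecee$

Derivation:
LF mapping: 6 4 5 7 0 1 8 2 3
Walk LF starting at row 4, prepending L[row]:
  step 1: row=4, L[4]='$', prepend. Next row=LF[4]=0
  step 2: row=0, L[0]='e', prepend. Next row=LF[0]=6
  step 3: row=6, L[6]='e', prepend. Next row=LF[6]=8
  step 4: row=8, L[8]='c', prepend. Next row=LF[8]=3
  step 5: row=3, L[3]='e', prepend. Next row=LF[3]=7
  step 6: row=7, L[7]='c', prepend. Next row=LF[7]=2
  step 7: row=2, L[2]='d', prepend. Next row=LF[2]=5
  step 8: row=5, L[5]='c', prepend. Next row=LF[5]=1
  step 9: row=1, L[1]='d', prepend. Next row=LF[1]=4
Reversed output: dcdcecee$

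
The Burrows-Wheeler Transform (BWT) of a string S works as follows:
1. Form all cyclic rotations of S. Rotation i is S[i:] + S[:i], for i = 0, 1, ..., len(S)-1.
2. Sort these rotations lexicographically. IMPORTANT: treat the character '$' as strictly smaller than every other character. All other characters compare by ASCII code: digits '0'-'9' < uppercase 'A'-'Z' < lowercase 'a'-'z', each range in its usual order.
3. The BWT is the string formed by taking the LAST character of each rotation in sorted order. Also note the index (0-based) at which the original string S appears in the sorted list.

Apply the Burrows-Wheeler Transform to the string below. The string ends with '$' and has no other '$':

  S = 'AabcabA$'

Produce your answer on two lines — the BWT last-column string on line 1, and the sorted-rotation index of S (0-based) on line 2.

All 8 rotations (rotation i = S[i:]+S[:i]):
  rot[0] = AabcabA$
  rot[1] = abcabA$A
  rot[2] = bcabA$Aa
  rot[3] = cabA$Aab
  rot[4] = abA$Aabc
  rot[5] = bA$Aabca
  rot[6] = A$Aabcab
  rot[7] = $AabcabA
Sorted (with $ < everything):
  sorted[0] = $AabcabA  (last char: 'A')
  sorted[1] = A$Aabcab  (last char: 'b')
  sorted[2] = AabcabA$  (last char: '$')
  sorted[3] = abA$Aabc  (last char: 'c')
  sorted[4] = abcabA$A  (last char: 'A')
  sorted[5] = bA$Aabca  (last char: 'a')
  sorted[6] = bcabA$Aa  (last char: 'a')
  sorted[7] = cabA$Aab  (last char: 'b')
Last column: Ab$cAaab
Original string S is at sorted index 2

Answer: Ab$cAaab
2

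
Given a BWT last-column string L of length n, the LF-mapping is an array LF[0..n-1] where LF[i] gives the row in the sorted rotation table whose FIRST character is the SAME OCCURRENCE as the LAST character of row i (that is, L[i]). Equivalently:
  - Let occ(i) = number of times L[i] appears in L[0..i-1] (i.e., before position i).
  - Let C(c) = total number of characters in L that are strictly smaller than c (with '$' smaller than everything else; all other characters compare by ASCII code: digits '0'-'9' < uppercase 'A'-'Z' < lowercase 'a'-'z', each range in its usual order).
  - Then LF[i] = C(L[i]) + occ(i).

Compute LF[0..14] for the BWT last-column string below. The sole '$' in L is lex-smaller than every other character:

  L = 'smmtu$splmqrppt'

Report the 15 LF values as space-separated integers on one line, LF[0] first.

Answer: 10 2 3 12 14 0 11 5 1 4 8 9 6 7 13

Derivation:
Char counts: '$':1, 'l':1, 'm':3, 'p':3, 'q':1, 'r':1, 's':2, 't':2, 'u':1
C (first-col start): C('$')=0, C('l')=1, C('m')=2, C('p')=5, C('q')=8, C('r')=9, C('s')=10, C('t')=12, C('u')=14
L[0]='s': occ=0, LF[0]=C('s')+0=10+0=10
L[1]='m': occ=0, LF[1]=C('m')+0=2+0=2
L[2]='m': occ=1, LF[2]=C('m')+1=2+1=3
L[3]='t': occ=0, LF[3]=C('t')+0=12+0=12
L[4]='u': occ=0, LF[4]=C('u')+0=14+0=14
L[5]='$': occ=0, LF[5]=C('$')+0=0+0=0
L[6]='s': occ=1, LF[6]=C('s')+1=10+1=11
L[7]='p': occ=0, LF[7]=C('p')+0=5+0=5
L[8]='l': occ=0, LF[8]=C('l')+0=1+0=1
L[9]='m': occ=2, LF[9]=C('m')+2=2+2=4
L[10]='q': occ=0, LF[10]=C('q')+0=8+0=8
L[11]='r': occ=0, LF[11]=C('r')+0=9+0=9
L[12]='p': occ=1, LF[12]=C('p')+1=5+1=6
L[13]='p': occ=2, LF[13]=C('p')+2=5+2=7
L[14]='t': occ=1, LF[14]=C('t')+1=12+1=13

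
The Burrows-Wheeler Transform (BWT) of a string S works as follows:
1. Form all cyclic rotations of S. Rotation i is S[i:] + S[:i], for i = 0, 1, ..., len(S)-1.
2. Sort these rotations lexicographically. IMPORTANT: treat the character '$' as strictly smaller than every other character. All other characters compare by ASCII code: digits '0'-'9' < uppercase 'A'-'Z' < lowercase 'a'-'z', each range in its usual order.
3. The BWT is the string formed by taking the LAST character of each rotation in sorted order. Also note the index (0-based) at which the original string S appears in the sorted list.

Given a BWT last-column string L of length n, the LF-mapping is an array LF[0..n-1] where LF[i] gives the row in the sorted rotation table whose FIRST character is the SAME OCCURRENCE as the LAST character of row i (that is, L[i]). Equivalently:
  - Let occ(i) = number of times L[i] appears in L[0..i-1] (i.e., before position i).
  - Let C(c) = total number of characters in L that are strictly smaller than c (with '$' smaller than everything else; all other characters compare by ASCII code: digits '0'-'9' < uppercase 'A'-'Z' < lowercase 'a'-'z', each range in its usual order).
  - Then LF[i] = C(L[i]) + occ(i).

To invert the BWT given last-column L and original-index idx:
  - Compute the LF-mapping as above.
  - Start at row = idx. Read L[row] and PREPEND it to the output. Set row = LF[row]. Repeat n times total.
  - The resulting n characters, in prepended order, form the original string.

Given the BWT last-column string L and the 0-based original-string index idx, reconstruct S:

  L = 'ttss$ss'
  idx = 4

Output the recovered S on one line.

LF mapping: 5 6 1 2 0 3 4
Walk LF starting at row 4, prepending L[row]:
  step 1: row=4, L[4]='$', prepend. Next row=LF[4]=0
  step 2: row=0, L[0]='t', prepend. Next row=LF[0]=5
  step 3: row=5, L[5]='s', prepend. Next row=LF[5]=3
  step 4: row=3, L[3]='s', prepend. Next row=LF[3]=2
  step 5: row=2, L[2]='s', prepend. Next row=LF[2]=1
  step 6: row=1, L[1]='t', prepend. Next row=LF[1]=6
  step 7: row=6, L[6]='s', prepend. Next row=LF[6]=4
Reversed output: stssst$

Answer: stssst$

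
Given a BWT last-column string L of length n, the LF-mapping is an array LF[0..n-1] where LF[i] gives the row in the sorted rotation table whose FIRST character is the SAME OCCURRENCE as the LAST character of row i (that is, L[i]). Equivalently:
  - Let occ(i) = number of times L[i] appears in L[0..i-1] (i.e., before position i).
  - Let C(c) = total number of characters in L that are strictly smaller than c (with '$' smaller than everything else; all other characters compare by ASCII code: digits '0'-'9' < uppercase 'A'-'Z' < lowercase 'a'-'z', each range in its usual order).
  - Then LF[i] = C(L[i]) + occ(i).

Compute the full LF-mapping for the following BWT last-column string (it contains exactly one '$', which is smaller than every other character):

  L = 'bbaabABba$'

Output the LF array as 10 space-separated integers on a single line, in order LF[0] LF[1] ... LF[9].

Answer: 6 7 3 4 8 1 2 9 5 0

Derivation:
Char counts: '$':1, 'A':1, 'B':1, 'a':3, 'b':4
C (first-col start): C('$')=0, C('A')=1, C('B')=2, C('a')=3, C('b')=6
L[0]='b': occ=0, LF[0]=C('b')+0=6+0=6
L[1]='b': occ=1, LF[1]=C('b')+1=6+1=7
L[2]='a': occ=0, LF[2]=C('a')+0=3+0=3
L[3]='a': occ=1, LF[3]=C('a')+1=3+1=4
L[4]='b': occ=2, LF[4]=C('b')+2=6+2=8
L[5]='A': occ=0, LF[5]=C('A')+0=1+0=1
L[6]='B': occ=0, LF[6]=C('B')+0=2+0=2
L[7]='b': occ=3, LF[7]=C('b')+3=6+3=9
L[8]='a': occ=2, LF[8]=C('a')+2=3+2=5
L[9]='$': occ=0, LF[9]=C('$')+0=0+0=0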